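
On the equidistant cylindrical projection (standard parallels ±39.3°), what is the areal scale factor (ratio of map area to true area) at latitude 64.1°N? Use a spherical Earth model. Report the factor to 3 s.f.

1.77

The equidistant cylindrical projection with φ₀ = 39.3° has h = 1 (meridians true) and k = cos φ₀ / cos φ along parallels.
Areal scale = h·k = 1 × cos φ₀ / cos φ; at 64.1°, h = 1.000, k = 1.772, so h·k = 1.772.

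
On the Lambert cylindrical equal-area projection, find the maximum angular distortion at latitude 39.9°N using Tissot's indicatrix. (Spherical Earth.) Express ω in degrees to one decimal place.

The Lambert cylindrical equal-area projection is the cylindrical equal-area projection with its standard parallel at the equator (φ₀ = 0). A cylindrical equal-area projection with standard parallel φ₀ has meridian scale h = cos φ / cos φ₀ and parallel scale k = cos φ₀ / cos φ (so areas are preserved, h·k = 1).
At 39.9°: h = 0.7672, k = 1.304; principal scales a = 1.304, b = 0.7672.
sin(ω/2) = (a − b)/(a + b) = 0.5363/2.071 = 0.2590, so ω = 2 arcsin(0.2590) ≈ 30.0°.

30.0°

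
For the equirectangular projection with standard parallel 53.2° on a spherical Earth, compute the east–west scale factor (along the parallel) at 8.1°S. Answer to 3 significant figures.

The equidistant cylindrical projection with φ₀ = 53.2° has h = 1 (meridians true) and k = cos φ₀ / cos φ along parallels.
k = cos 53.2° / cos 8.1° = 0.5990/0.9900 = 0.6051.

0.605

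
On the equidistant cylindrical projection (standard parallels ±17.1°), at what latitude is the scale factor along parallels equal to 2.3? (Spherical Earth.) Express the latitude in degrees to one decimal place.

With standard parallel φ₀ = 17.1°, the equirectangular projection gives x = Rλ cos φ₀, y = Rφ, so h = 1 and k = cos 17.1° / cos φ.
k = cos φ₀ / cos φ = 2.3  ⇒  cos φ = cos 17.1° / 2.3 = 0.4156.
φ = arccos(0.4156) ≈ 65.4°.

65.4°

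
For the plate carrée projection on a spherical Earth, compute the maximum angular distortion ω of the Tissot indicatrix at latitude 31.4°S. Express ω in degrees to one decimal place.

In the plate carrée (x = Rλ, y = Rφ), meridians are true-scale (h = 1) and parallels are stretched by k = sec φ.
At 31.4°: h = 1.000, k = 1.172; principal scales a = 1.172, b = 1.000.
sin(ω/2) = (a − b)/(a + b) = 0.1716/2.172 = 0.07901, so ω = 2 arcsin(0.07901) ≈ 9.1°.

9.1°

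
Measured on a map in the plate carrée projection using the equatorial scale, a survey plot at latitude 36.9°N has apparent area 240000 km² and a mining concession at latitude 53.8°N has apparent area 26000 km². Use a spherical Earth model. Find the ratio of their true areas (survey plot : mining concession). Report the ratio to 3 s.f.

12.5

Plate carrée has h = 1 and k = sec φ, giving areal scale sec φ; true area = (apparent area) · cos φ.
True area of survey plot: 240000 × cos(36.9°) = 240000 × 0.7997 = 191900 km².
True area of mining concession: 26000 × cos(53.8°) = 26000 × 0.5906 = 15360 km².
Ratio = 191900 / 15360 ≈ 12.5.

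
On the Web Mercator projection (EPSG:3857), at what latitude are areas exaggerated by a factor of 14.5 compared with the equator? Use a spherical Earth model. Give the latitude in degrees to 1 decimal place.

Mercator areal scale is sec²φ.
sec²φ = 14.5  ⇒  cos²φ = 0.06897  ⇒  cos φ = 0.2626.
φ = arccos(0.2626) ≈ 74.8°.

74.8°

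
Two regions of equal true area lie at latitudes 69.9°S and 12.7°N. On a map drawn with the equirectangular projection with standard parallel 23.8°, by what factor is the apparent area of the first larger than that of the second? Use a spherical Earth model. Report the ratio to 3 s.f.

2.84

The equidistant cylindrical projection with φ₀ = 23.8° has h = 1 (meridians true) and k = cos φ₀ / cos φ along parallels.
Areal scale at 69.9°: h·k = 1.000 × 2.662 = 2.662.
Areal scale at 12.7°: h·k = 1.000 × 0.9379 = 0.9379.
Ratio = 2.662/0.9379 ≈ 2.84.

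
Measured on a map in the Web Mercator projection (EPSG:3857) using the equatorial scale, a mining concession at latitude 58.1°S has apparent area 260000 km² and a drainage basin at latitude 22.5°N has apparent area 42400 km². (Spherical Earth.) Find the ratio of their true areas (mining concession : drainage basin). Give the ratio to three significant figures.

2.01

Since Mercator area scale is 1/cos²φ, the true area equals the apparent area multiplied by cos²φ.
True area of mining concession: 260000 × cos²(58.1°) = 260000 × 0.2792 = 72600 km².
True area of drainage basin: 42400 × cos²(22.5°) = 42400 × 0.8536 = 36190 km².
Ratio = 72600 / 36190 ≈ 2.01.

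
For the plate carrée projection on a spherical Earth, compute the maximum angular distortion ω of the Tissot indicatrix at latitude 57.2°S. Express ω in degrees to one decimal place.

34.6°

In the plate carrée (x = Rλ, y = Rφ), meridians are true-scale (h = 1) and parallels are stretched by k = sec φ.
At 57.2°: h = 1.000, k = 1.846; principal scales a = 1.846, b = 1.000.
sin(ω/2) = (a − b)/(a + b) = 0.8460/2.846 = 0.2973, so ω = 2 arcsin(0.2973) ≈ 34.6°.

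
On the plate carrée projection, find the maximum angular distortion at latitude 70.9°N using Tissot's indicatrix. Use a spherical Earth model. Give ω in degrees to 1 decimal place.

60.9°

Plate carrée maps x = Rλ, y = Rφ. The meridian scale is h = 1 and the parallel scale is k = 1/cos φ = sec φ.
At 70.9°: h = 1.000, k = 3.056; principal scales a = 3.056, b = 1.000.
sin(ω/2) = (a − b)/(a + b) = 2.056/4.056 = 0.5069, so ω = 2 arcsin(0.5069) ≈ 60.9°.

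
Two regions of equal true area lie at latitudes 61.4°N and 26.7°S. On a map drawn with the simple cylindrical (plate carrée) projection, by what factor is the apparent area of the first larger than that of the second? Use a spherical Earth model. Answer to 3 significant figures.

In the plate carrée (x = Rλ, y = Rφ), meridians are true-scale (h = 1) and parallels are stretched by k = sec φ.
Areal scale at 61.4°: h·k = 1.000 × 2.089 = 2.089.
Areal scale at 26.7°: h·k = 1.000 × 1.119 = 1.119.
Ratio = 2.089/1.119 ≈ 1.87.

1.87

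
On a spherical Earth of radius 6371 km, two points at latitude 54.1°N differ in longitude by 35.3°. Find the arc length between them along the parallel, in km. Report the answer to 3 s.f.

Arc length along a parallel = R cos φ · Δλ (with Δλ in radians).
= 6371 × cos 54.1° × (35.3° × π/180) = 6371 × 0.5864 × 0.6161 ≈ 2300 km.

2300 km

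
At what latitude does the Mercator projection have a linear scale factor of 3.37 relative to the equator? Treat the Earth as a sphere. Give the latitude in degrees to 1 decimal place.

72.7°

Mercator scale is k = sec φ = 1/cos φ.
1/cos φ = 3.37  ⇒  cos φ = 0.2967  ⇒  φ = arccos(0.2967) ≈ 72.7°.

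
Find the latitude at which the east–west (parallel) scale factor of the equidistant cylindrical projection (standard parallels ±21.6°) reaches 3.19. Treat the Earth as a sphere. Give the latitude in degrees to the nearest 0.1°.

The equidistant cylindrical projection with φ₀ = 21.6° has h = 1 (meridians true) and k = cos φ₀ / cos φ along parallels.
k = cos φ₀ / cos φ = 3.19  ⇒  cos φ = cos 21.6° / 3.19 = 0.2915.
φ = arccos(0.2915) ≈ 73.1°.

73.1°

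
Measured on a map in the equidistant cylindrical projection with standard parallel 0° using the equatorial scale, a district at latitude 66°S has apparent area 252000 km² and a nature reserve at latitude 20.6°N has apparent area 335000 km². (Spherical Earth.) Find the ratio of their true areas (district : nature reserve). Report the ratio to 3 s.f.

0.327

Plate carrée has h = 1 and k = sec φ, giving areal scale sec φ; true area = (apparent area) · cos φ.
True area of district: 252000 × cos(66°) = 252000 × 0.4067 = 102500 km².
True area of nature reserve: 335000 × cos(20.6°) = 335000 × 0.9361 = 313600 km².
Ratio = 102500 / 313600 ≈ 0.327.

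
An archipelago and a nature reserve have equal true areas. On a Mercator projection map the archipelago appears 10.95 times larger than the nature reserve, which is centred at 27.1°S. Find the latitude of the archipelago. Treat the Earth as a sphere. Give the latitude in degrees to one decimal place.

On Mercator, (apparent₁)/(apparent₂) = sec²φ₁ / sec²φ₂ when true areas are equal.
cos²φ₂ / cos²φ₁ = 10.95  ⇒  cos φ₁ = cos 27.1° / √10.95 = 0.8902/3.309 = 0.2690.
φ₁ = arccos(0.2690) ≈ 74.4°.

74.4°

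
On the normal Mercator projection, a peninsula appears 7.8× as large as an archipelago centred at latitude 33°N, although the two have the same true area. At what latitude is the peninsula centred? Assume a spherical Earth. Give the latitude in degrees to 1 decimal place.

72.5°

Mercator areal scale is sec²φ, so apparent-area ratio = sec²φ₁ / sec²φ₂ = cos²φ₂ / cos²φ₁.
cos²φ₂ / cos²φ₁ = 7.8  ⇒  cos φ₁ = cos 33° / √7.8 = 0.8387/2.793 = 0.3003.
φ₁ = arccos(0.3003) ≈ 72.5°.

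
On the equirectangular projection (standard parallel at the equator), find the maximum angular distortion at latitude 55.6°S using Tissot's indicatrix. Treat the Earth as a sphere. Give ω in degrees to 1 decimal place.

For the equirectangular projection with φ₀ = 0 (plate carrée), h = 1 along meridians and k = sec φ along parallels.
At 55.6°: h = 1.000, k = 1.770; principal scales a = 1.770, b = 1.000.
sin(ω/2) = (a − b)/(a + b) = 0.7700/2.770 = 0.2780, so ω = 2 arcsin(0.2780) ≈ 32.3°.

32.3°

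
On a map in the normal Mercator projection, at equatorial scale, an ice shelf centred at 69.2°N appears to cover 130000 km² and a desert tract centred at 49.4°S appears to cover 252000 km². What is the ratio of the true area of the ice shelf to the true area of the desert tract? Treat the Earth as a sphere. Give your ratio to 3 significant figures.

Since Mercator area scale is 1/cos²φ, the true area equals the apparent area multiplied by cos²φ.
True area of ice shelf: 130000 × cos²(69.2°) = 130000 × 0.1261 = 16390 km².
True area of desert tract: 252000 × cos²(49.4°) = 252000 × 0.4235 = 106700 km².
Ratio = 16390 / 106700 ≈ 0.154.

0.154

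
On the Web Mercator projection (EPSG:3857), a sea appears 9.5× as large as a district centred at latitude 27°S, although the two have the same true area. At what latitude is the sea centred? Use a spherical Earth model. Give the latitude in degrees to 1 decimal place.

73.2°

Mercator areal scale is sec²φ, so apparent-area ratio = sec²φ₁ / sec²φ₂ = cos²φ₂ / cos²φ₁.
cos²φ₂ / cos²φ₁ = 9.5  ⇒  cos φ₁ = cos 27° / √9.5 = 0.8910/3.082 = 0.2891.
φ₁ = arccos(0.2891) ≈ 73.2°.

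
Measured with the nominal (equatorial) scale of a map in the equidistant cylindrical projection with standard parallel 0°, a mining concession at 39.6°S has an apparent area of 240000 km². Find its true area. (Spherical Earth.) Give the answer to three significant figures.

185000 km²

For the equirectangular projection with φ₀ = 0 (plate carrée), h = 1 along meridians and k = sec φ along parallels.
Areal scale = h·k = 1 × sec φ; at 39.6°, h = 1.000, k = 1.298, so h·k = 1.298.
True area = apparent / (areal scale) = 240000 / 1.298 ≈ 185000 km².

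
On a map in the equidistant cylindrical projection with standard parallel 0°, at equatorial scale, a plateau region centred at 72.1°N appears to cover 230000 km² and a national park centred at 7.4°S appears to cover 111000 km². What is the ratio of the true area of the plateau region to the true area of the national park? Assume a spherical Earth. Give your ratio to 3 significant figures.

On the plate carrée, areal scale = h·k = 1 × sec φ, so true area = apparent × cos φ.
True area of plateau region: 230000 × cos(72.1°) = 230000 × 0.3074 = 70690 km².
True area of national park: 111000 × cos(7.4°) = 111000 × 0.9917 = 110100 km².
Ratio = 70690 / 110100 ≈ 0.642.

0.642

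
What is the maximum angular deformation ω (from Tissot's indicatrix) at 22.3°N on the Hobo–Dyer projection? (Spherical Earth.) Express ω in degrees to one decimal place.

17.5°

The Hobo–Dyer projection is cylindrical equal-area with φ₀ = 37.5°. A cylindrical equal-area projection with standard parallel φ₀ has meridian scale h = cos φ / cos φ₀ and parallel scale k = cos φ₀ / cos φ (so areas are preserved, h·k = 1).
At 22.3°: h = 1.166, k = 0.8575; principal scales a = 1.166, b = 0.8575.
sin(ω/2) = (a − b)/(a + b) = 0.3087/2.024 = 0.1526, so ω = 2 arcsin(0.1526) ≈ 17.5°.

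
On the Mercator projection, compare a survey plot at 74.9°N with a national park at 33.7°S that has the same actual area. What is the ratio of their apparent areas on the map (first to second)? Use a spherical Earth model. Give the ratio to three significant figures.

Mercator areal scale is sec²φ.
At 74.9°: sec²(74.9°) = 1/0.2605² = 14.74.
At 33.7°: sec²(33.7°) = 1/0.8320² = 1.445.
Ratio = 14.74/1.445 = cos²(33.7°)/cos²(74.9°) ≈ 10.2.

10.2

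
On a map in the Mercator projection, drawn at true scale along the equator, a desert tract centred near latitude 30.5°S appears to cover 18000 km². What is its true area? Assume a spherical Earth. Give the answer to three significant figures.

Mercator is conformal, so the point scale is isotropic: h = k = sec φ = 1/cos φ.
Areal scale = k² = sec²φ = 1/cos²(30.5°) = 1/0.8616² = 1.347.
True area = apparent / (areal scale) = 18000 / 1.347 ≈ 13400 km².

13400 km²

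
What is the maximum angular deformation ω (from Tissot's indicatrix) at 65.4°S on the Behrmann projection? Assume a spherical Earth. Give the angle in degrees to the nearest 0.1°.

The Behrmann projection is cylindrical equal-area with φ₀ = 30°. Cylindrical equal-area (φ₀ = 30°): h = cos φ / cos 30° along meridians, k = cos 30° / cos φ along parallels; h·k = 1.
At 65.4°: h = 0.4807, k = 2.080; principal scales a = 2.080, b = 0.4807.
sin(ω/2) = (a − b)/(a + b) = 1.600/2.561 = 0.6246, so ω = 2 arcsin(0.6246) ≈ 77.3°.

77.3°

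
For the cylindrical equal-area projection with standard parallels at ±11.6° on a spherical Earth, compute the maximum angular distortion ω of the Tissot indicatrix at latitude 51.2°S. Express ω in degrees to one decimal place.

A cylindrical equal-area projection with standard parallel φ₀ has meridian scale h = cos φ / cos φ₀ and parallel scale k = cos φ₀ / cos φ (so areas are preserved, h·k = 1).
At 51.2°: h = 0.6397, k = 1.563; principal scales a = 1.563, b = 0.6397.
sin(ω/2) = (a − b)/(a + b) = 0.9236/2.203 = 0.4193, so ω = 2 arcsin(0.4193) ≈ 49.6°.

49.6°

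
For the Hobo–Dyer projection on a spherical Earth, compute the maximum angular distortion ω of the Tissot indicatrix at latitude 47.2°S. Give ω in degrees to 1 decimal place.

17.7°

Hobo–Dyer is a cylindrical equal-area projection with standard parallels at ±37.5°. Cylindrical equal-area (φ₀ = 37.5°): h = cos φ / cos 37.5° along meridians, k = cos 37.5° / cos φ along parallels; h·k = 1.
At 47.2°: h = 0.8564, k = 1.168; principal scales a = 1.168, b = 0.8564.
sin(ω/2) = (a − b)/(a + b) = 0.3112/2.024 = 0.1538, so ω = 2 arcsin(0.1538) ≈ 17.7°.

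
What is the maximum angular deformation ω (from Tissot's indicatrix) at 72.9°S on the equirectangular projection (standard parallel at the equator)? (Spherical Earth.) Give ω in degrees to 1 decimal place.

Plate carrée maps x = Rλ, y = Rφ. The meridian scale is h = 1 and the parallel scale is k = 1/cos φ = sec φ.
At 72.9°: h = 1.000, k = 3.401; principal scales a = 3.401, b = 1.000.
sin(ω/2) = (a − b)/(a + b) = 2.401/4.401 = 0.5455, so ω = 2 arcsin(0.5455) ≈ 66.1°.

66.1°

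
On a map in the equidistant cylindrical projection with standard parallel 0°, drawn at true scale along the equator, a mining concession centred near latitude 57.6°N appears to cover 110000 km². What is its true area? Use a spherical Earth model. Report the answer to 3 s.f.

58900 km²

For the equirectangular projection with φ₀ = 0 (plate carrée), h = 1 along meridians and k = sec φ along parallels.
Areal scale = h·k = 1 × sec φ; at 57.6°, h = 1.000, k = 1.866, so h·k = 1.866.
True area = apparent / (areal scale) = 110000 / 1.866 ≈ 58900 km².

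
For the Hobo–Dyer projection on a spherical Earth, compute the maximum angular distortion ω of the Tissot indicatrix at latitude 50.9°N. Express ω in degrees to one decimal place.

26.1°

Hobo–Dyer is a cylindrical equal-area projection with standard parallels at ±37.5°. Cylindrical equal-area (φ₀ = 37.5°): h = cos φ / cos 37.5° along meridians, k = cos 37.5° / cos φ along parallels; h·k = 1.
At 50.9°: h = 0.7949, k = 1.258; principal scales a = 1.258, b = 0.7949.
sin(ω/2) = (a − b)/(a + b) = 0.4630/2.053 = 0.2255, so ω = 2 arcsin(0.2255) ≈ 26.1°.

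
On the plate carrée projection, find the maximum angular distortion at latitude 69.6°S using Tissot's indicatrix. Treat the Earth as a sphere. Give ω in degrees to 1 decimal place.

In the plate carrée (x = Rλ, y = Rφ), meridians are true-scale (h = 1) and parallels are stretched by k = sec φ.
At 69.6°: h = 1.000, k = 2.869; principal scales a = 2.869, b = 1.000.
sin(ω/2) = (a − b)/(a + b) = 1.869/3.869 = 0.4831, so ω = 2 arcsin(0.4831) ≈ 57.8°.

57.8°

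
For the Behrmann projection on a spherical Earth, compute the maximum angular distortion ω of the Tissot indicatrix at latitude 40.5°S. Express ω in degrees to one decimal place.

14.9°

The Behrmann projection is cylindrical equal-area with φ₀ = 30°. For cylindrical equal-area with standard parallel φ₀, h = cos φ / cos φ₀ and k = cos φ₀ / cos φ, so h·k = 1.
At 40.5°: h = 0.8780, k = 1.139; principal scales a = 1.139, b = 0.8780.
sin(ω/2) = (a − b)/(a + b) = 0.2609/2.017 = 0.1293, so ω = 2 arcsin(0.1293) ≈ 14.9°.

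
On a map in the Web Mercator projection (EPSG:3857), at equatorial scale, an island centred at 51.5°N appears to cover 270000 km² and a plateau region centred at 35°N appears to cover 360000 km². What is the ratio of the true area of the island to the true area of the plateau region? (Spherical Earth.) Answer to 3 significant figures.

0.433

Mercator's areal exaggeration is sec²φ; hence true area = (apparent area) · cos²φ.
True area of island: 270000 × cos²(51.5°) = 270000 × 0.3875 = 104600 km².
True area of plateau region: 360000 × cos²(35°) = 360000 × 0.6710 = 241600 km².
Ratio = 104600 / 241600 ≈ 0.433.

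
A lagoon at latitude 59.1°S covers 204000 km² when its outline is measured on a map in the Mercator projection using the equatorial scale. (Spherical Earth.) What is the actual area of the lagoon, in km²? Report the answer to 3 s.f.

53800 km²

Mercator is conformal, so the point scale is isotropic: h = k = sec φ = 1/cos φ.
Areal scale = k² = sec²φ = 1/cos²(59.1°) = 1/0.5135² = 3.792.
True area = apparent / (areal scale) = 204000 / 3.792 ≈ 53800 km².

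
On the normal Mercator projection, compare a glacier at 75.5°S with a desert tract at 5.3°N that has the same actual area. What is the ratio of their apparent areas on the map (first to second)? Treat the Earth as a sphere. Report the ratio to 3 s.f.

15.8

Mercator is conformal with k = sec φ, so areal scale = k² = sec²φ.
At 75.5°: sec²(75.5°) = 1/0.2504² = 15.95.
At 5.3°: sec²(5.3°) = 1/0.9957² = 1.009.
Ratio = 15.95/1.009 = cos²(5.3°)/cos²(75.5°) ≈ 15.8.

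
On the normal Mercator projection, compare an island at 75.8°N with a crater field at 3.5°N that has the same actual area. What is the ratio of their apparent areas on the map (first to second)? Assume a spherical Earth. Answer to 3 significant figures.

On Mercator, area is exaggerated by sec²φ = 1/cos²φ.
At 75.8°: sec²(75.8°) = 1/0.2453² = 16.62.
At 3.5°: sec²(3.5°) = 1/0.9981² = 1.004.
Ratio = 16.62/1.004 = cos²(3.5°)/cos²(75.8°) ≈ 16.6.

16.6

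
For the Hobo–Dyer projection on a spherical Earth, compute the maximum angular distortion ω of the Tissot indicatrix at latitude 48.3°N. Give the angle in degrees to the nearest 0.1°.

20.1°

Hobo–Dyer is a cylindrical equal-area projection with standard parallels at ±37.5°. For cylindrical equal-area with standard parallel φ₀, h = cos φ / cos φ₀ and k = cos φ₀ / cos φ, so h·k = 1.
At 48.3°: h = 0.8385, k = 1.193; principal scales a = 1.193, b = 0.8385.
sin(ω/2) = (a − b)/(a + b) = 0.3541/2.031 = 0.1743, so ω = 2 arcsin(0.1743) ≈ 20.1°.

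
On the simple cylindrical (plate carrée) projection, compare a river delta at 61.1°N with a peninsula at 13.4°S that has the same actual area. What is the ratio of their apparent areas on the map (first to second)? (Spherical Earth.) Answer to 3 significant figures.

2.01

Plate carrée maps x = Rλ, y = Rφ. The meridian scale is h = 1 and the parallel scale is k = 1/cos φ = sec φ.
Areal scale at 61.1°: h·k = 1.000 × 2.069 = 2.069.
Areal scale at 13.4°: h·k = 1.000 × 1.028 = 1.028.
Ratio = 2.069/1.028 ≈ 2.01.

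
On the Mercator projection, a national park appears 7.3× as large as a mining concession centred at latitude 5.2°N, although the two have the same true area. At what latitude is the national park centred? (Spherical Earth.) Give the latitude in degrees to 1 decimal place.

68.4°

Mercator areal scale is sec²φ, so apparent-area ratio = sec²φ₁ / sec²φ₂ = cos²φ₂ / cos²φ₁.
cos²φ₂ / cos²φ₁ = 7.3  ⇒  cos φ₁ = cos 5.2° / √7.3 = 0.9959/2.702 = 0.3686.
φ₁ = arccos(0.3686) ≈ 68.4°.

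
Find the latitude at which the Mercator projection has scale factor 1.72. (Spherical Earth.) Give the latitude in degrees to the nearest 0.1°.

Mercator scale is k = sec φ = 1/cos φ.
1/cos φ = 1.72  ⇒  cos φ = 0.5814  ⇒  φ = arccos(0.5814) ≈ 54.5°.

54.5°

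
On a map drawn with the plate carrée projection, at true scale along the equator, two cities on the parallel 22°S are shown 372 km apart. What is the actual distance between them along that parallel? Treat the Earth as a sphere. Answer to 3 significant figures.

345 km

For the equirectangular projection with φ₀ = 0 (plate carrée), h = 1 along meridians and k = sec φ along parallels.
Along the parallel at 22°, map distances are exaggerated by k = sec 22° = 1.079.
True distance = 372 / 1.079 = 372 × cos 22° ≈ 345 km.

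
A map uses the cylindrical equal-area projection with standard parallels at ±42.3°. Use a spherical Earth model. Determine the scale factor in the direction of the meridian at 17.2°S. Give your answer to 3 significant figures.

1.29

A cylindrical equal-area projection with standard parallel φ₀ has meridian scale h = cos φ / cos φ₀ and parallel scale k = cos φ₀ / cos φ (so areas are preserved, h·k = 1).
h = cos 17.2° / cos 42.3° = 0.9553/0.7396 = 1.292.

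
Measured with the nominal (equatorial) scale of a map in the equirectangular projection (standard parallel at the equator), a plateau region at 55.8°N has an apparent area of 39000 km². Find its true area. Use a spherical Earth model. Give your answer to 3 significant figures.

In the plate carrée (x = Rλ, y = Rφ), meridians are true-scale (h = 1) and parallels are stretched by k = sec φ.
Areal scale = h·k = 1 × sec φ; at 55.8°, h = 1.000, k = 1.779, so h·k = 1.779.
True area = apparent / (areal scale) = 39000 / 1.779 ≈ 21900 km².

21900 km²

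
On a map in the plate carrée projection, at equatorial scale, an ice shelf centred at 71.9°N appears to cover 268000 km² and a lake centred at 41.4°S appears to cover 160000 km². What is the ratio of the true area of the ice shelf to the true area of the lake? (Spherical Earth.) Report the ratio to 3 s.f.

On the plate carrée, areal scale = h·k = 1 × sec φ, so true area = apparent × cos φ.
True area of ice shelf: 268000 × cos(71.9°) = 268000 × 0.3107 = 83260 km².
True area of lake: 160000 × cos(41.4°) = 160000 × 0.7501 = 120000 km².
Ratio = 83260 / 120000 ≈ 0.694.

0.694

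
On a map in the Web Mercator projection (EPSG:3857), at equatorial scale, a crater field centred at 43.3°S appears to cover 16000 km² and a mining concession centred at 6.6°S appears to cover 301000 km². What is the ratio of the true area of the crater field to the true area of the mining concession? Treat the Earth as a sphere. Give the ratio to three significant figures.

Mercator's areal exaggeration is sec²φ; hence true area = (apparent area) · cos²φ.
True area of crater field: 16000 × cos²(43.3°) = 16000 × 0.5297 = 8474 km².
True area of mining concession: 301000 × cos²(6.6°) = 301000 × 0.9868 = 297000 km².
Ratio = 8474 / 297000 ≈ 0.0285.

0.0285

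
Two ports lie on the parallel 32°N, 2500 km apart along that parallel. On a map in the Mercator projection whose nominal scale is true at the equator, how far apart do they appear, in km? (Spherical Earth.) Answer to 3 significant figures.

For Mercator, h = k = sec φ (a conformal cylindrical projection has a single point scale, 1/cos φ).
Along the parallel, k = sec 32° = 1/0.8480 = 1.179.
Map distance = 2500 × 1.179 ≈ 2950 km.

2950 km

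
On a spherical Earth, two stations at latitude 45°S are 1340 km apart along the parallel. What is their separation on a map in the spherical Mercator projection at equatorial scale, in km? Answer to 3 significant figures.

For Mercator, h = k = sec φ (a conformal cylindrical projection has a single point scale, 1/cos φ).
Along the parallel, k = sec 45° = 1/0.7071 = 1.414.
Map distance = 1340 × 1.414 ≈ 1900 km.

1900 km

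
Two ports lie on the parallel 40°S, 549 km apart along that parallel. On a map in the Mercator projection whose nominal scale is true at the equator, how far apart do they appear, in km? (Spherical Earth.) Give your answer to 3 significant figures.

717 km

For Mercator, h = k = sec φ (a conformal cylindrical projection has a single point scale, 1/cos φ).
Along the parallel, k = sec 40° = 1/0.7660 = 1.305.
Map distance = 549 × 1.305 ≈ 717 km.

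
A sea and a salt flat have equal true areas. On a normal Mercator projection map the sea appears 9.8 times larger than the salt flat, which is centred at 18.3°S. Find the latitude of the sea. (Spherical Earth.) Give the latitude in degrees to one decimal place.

Mercator areal scale is sec²φ, so apparent-area ratio = sec²φ₁ / sec²φ₂ = cos²φ₂ / cos²φ₁.
cos²φ₂ / cos²φ₁ = 9.8  ⇒  cos φ₁ = cos 18.3° / √9.8 = 0.9494/3.130 = 0.3033.
φ₁ = arccos(0.3033) ≈ 72.3°.

72.3°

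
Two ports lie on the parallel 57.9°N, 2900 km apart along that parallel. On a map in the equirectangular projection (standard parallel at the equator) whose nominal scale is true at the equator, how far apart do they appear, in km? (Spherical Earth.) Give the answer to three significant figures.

5460 km

Plate carrée maps x = Rλ, y = Rφ. The meridian scale is h = 1 and the parallel scale is k = 1/cos φ = sec φ.
Along the parallel, k = sec 57.9° = 1/0.5314 = 1.882.
Map distance = 2900 × 1.882 ≈ 5460 km.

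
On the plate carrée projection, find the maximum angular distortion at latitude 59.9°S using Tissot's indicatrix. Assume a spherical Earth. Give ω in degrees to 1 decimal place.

Plate carrée maps x = Rλ, y = Rφ. The meridian scale is h = 1 and the parallel scale is k = 1/cos φ = sec φ.
At 59.9°: h = 1.000, k = 1.994; principal scales a = 1.994, b = 1.000.
sin(ω/2) = (a − b)/(a + b) = 0.9940/2.994 = 0.3320, so ω = 2 arcsin(0.3320) ≈ 38.8°.

38.8°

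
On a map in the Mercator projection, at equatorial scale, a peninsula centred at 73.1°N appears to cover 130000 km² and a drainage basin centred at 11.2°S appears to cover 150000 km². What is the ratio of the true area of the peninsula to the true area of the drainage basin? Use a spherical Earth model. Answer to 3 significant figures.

0.0761

Since Mercator area scale is 1/cos²φ, the true area equals the apparent area multiplied by cos²φ.
True area of peninsula: 130000 × cos²(73.1°) = 130000 × 0.08451 = 10990 km².
True area of drainage basin: 150000 × cos²(11.2°) = 150000 × 0.9623 = 144300 km².
Ratio = 10990 / 144300 ≈ 0.0761.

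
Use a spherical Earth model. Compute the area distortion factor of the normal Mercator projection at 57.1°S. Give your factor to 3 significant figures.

The Mercator projection is conformal; its linear scale factor is the same in every direction and equals sec φ = 1/cos φ.
Areal scale = k² = sec²φ = 1/cos²(57.1°) = 1/0.5432² = 3.389.

3.39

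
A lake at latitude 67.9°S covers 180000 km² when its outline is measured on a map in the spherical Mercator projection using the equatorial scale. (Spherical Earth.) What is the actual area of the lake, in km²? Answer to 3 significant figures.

25500 km²

For Mercator, h = k = sec φ (a conformal cylindrical projection has a single point scale, 1/cos φ).
Areal scale = k² = sec²φ = 1/cos²(67.9°) = 1/0.3762² = 7.065.
True area = apparent / (areal scale) = 180000 / 7.065 ≈ 25500 km².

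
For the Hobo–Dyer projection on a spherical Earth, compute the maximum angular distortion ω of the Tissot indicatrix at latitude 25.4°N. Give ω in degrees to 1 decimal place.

14.8°

Hobo–Dyer is a cylindrical equal-area projection with standard parallels at ±37.5°. For cylindrical equal-area with standard parallel φ₀, h = cos φ / cos φ₀ and k = cos φ₀ / cos φ, so h·k = 1.
At 25.4°: h = 1.139, k = 0.8782; principal scales a = 1.139, b = 0.8782.
sin(ω/2) = (a − b)/(a + b) = 0.2604/2.017 = 0.1291, so ω = 2 arcsin(0.1291) ≈ 14.8°.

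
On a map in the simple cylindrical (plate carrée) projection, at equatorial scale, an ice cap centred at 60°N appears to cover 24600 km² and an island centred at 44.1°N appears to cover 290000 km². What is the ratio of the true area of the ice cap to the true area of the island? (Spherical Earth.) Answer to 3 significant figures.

On the plate carrée, areal scale = h·k = 1 × sec φ, so true area = apparent × cos φ.
True area of ice cap: 24600 × cos(60°) = 24600 × 0.5000 = 12300 km².
True area of island: 290000 × cos(44.1°) = 290000 × 0.7181 = 208300 km².
Ratio = 12300 / 208300 ≈ 0.0591.

0.0591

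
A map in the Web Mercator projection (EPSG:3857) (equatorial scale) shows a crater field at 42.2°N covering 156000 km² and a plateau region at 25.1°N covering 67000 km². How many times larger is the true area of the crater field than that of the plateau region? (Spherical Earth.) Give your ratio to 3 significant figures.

Mercator's areal exaggeration is sec²φ; hence true area = (apparent area) · cos²φ.
True area of crater field: 156000 × cos²(42.2°) = 156000 × 0.5488 = 85610 km².
True area of plateau region: 67000 × cos²(25.1°) = 67000 × 0.8201 = 54940 km².
Ratio = 85610 / 54940 ≈ 1.56.

1.56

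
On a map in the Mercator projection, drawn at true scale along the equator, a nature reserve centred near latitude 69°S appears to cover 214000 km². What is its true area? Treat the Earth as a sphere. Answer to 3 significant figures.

27500 km²

Mercator is conformal, so the point scale is isotropic: h = k = sec φ = 1/cos φ.
Areal scale = k² = sec²φ = 1/cos²(69°) = 1/0.3584² = 7.786.
True area = apparent / (areal scale) = 214000 / 7.786 ≈ 27500 km².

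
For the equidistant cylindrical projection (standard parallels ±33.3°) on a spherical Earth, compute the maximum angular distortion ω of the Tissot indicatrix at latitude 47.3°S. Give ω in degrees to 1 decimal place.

12.0°

The equidistant cylindrical projection with φ₀ = 33.3° has h = 1 (meridians true) and k = cos φ₀ / cos φ along parallels.
At 47.3°: h = 1.000, k = 1.232; principal scales a = 1.232, b = 1.000.
sin(ω/2) = (a − b)/(a + b) = 0.2325/2.232 = 0.1041, so ω = 2 arcsin(0.1041) ≈ 12.0°.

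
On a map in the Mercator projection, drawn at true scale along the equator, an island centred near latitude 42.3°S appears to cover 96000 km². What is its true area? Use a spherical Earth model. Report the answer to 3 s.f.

For Mercator, h = k = sec φ (a conformal cylindrical projection has a single point scale, 1/cos φ).
Areal scale = k² = sec²φ = 1/cos²(42.3°) = 1/0.7396² = 1.828.
True area = apparent / (areal scale) = 96000 / 1.828 ≈ 52500 km².

52500 km²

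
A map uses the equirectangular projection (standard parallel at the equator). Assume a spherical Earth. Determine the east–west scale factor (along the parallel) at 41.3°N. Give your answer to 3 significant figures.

Plate carrée maps x = Rλ, y = Rφ. The meridian scale is h = 1 and the parallel scale is k = 1/cos φ = sec φ.
k = 1/cos 41.3° = 1/0.7513 = 1.331.

1.33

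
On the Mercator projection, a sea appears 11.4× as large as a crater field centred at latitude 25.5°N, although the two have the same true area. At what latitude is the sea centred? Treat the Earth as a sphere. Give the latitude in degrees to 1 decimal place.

For equal true areas on Mercator, apparent areas scale as sec²φ, so the ratio is cos²φ₂ / cos²φ₁.
cos²φ₂ / cos²φ₁ = 11.4  ⇒  cos φ₁ = cos 25.5° / √11.4 = 0.9026/3.376 = 0.2673.
φ₁ = arccos(0.2673) ≈ 74.5°.

74.5°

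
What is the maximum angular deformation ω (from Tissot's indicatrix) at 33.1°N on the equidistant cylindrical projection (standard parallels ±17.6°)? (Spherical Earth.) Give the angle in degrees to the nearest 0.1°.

In the equirectangular projection with standard parallel φ₀ = 17.6° (x = Rλ cos φ₀, y = Rφ), meridians are true-scale (h = 1) and the parallel scale is k = cos φ₀ / cos φ.
At 33.1°: h = 1.000, k = 1.138; principal scales a = 1.138, b = 1.000.
sin(ω/2) = (a − b)/(a + b) = 0.1378/2.138 = 0.06448, so ω = 2 arcsin(0.06448) ≈ 7.4°.

7.4°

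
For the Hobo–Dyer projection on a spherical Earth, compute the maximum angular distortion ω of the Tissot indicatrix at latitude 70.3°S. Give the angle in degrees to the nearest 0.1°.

87.9°

The Hobo–Dyer projection is cylindrical equal-area with φ₀ = 37.5°. Cylindrical equal-area (φ₀ = 37.5°): h = cos φ / cos 37.5° along meridians, k = cos 37.5° / cos φ along parallels; h·k = 1.
At 70.3°: h = 0.4249, k = 2.353; principal scales a = 2.353, b = 0.4249.
sin(ω/2) = (a − b)/(a + b) = 1.929/2.778 = 0.6941, so ω = 2 arcsin(0.6941) ≈ 87.9°.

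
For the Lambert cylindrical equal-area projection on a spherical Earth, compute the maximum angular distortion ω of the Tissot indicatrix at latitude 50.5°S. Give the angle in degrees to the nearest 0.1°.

50.2°

The Lambert cylindrical equal-area projection is the cylindrical equal-area projection with its standard parallel at the equator (φ₀ = 0). For cylindrical equal-area with standard parallel φ₀, h = cos φ / cos φ₀ and k = cos φ₀ / cos φ, so h·k = 1.
At 50.5°: h = 0.6361, k = 1.572; principal scales a = 1.572, b = 0.6361.
sin(ω/2) = (a − b)/(a + b) = 0.9361/2.208 = 0.4239, so ω = 2 arcsin(0.4239) ≈ 50.2°.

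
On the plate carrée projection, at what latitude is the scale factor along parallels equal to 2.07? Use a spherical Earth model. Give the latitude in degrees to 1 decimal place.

Plate carrée: h = 1, k = sec φ along parallels.
sec φ = 2.07  ⇒  cos φ = 0.4831  ⇒  φ ≈ 61.1°.

61.1°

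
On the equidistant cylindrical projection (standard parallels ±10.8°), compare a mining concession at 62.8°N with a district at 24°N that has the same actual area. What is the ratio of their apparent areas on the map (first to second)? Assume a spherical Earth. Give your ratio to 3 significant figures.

In the equirectangular projection with standard parallel φ₀ = 10.8° (x = Rλ cos φ₀, y = Rφ), meridians are true-scale (h = 1) and the parallel scale is k = cos φ₀ / cos φ.
Areal scale at 62.8°: h·k = 1.000 × 2.149 = 2.149.
Areal scale at 24°: h·k = 1.000 × 1.075 = 1.075.
Ratio = 2.149/1.075 ≈ 2.00.

2.00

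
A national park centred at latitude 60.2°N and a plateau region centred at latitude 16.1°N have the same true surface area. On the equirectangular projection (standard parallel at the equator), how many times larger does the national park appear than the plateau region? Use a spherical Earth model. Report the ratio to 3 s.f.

For the equirectangular projection with φ₀ = 0 (plate carrée), h = 1 along meridians and k = sec φ along parallels.
Areal scale at 60.2°: h·k = 1.000 × 2.012 = 2.012.
Areal scale at 16.1°: h·k = 1.000 × 1.041 = 1.041.
Ratio = 2.012/1.041 ≈ 1.93.

1.93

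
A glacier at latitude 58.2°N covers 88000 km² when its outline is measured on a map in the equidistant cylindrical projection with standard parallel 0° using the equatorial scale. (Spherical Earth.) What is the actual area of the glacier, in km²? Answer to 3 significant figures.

Plate carrée maps x = Rλ, y = Rφ. The meridian scale is h = 1 and the parallel scale is k = 1/cos φ = sec φ.
Areal scale = h·k = 1 × sec φ; at 58.2°, h = 1.000, k = 1.898, so h·k = 1.898.
True area = apparent / (areal scale) = 88000 / 1.898 ≈ 46400 km².

46400 km²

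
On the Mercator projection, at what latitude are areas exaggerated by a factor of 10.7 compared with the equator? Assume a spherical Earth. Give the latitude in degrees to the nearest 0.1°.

72.2°

Mercator areal scale is sec²φ.
sec²φ = 10.7  ⇒  cos²φ = 0.09346  ⇒  cos φ = 0.3057.
φ = arccos(0.3057) ≈ 72.2°.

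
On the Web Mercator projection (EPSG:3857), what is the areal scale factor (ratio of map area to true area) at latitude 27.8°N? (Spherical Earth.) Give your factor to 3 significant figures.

For Mercator, h = k = sec φ (a conformal cylindrical projection has a single point scale, 1/cos φ).
Areal scale = k² = sec²φ = 1/cos²(27.8°) = 1/0.8846² = 1.278.

1.28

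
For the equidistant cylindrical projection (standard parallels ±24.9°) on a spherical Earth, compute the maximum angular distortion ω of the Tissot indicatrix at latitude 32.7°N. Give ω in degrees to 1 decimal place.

4.3°

In the equirectangular projection with standard parallel φ₀ = 24.9° (x = Rλ cos φ₀, y = Rφ), meridians are true-scale (h = 1) and the parallel scale is k = cos φ₀ / cos φ.
At 32.7°: h = 1.000, k = 1.078; principal scales a = 1.078, b = 1.000.
sin(ω/2) = (a − b)/(a + b) = 0.07788/2.078 = 0.03748, so ω = 2 arcsin(0.03748) ≈ 4.3°.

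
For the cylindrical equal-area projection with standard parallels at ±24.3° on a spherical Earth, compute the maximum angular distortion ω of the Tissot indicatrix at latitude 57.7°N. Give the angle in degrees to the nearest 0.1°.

58.5°

Cylindrical equal-area (φ₀ = 24.3°): h = cos φ / cos 24.3° along meridians, k = cos 24.3° / cos φ along parallels; h·k = 1.
At 57.7°: h = 0.5863, k = 1.706; principal scales a = 1.706, b = 0.5863.
sin(ω/2) = (a − b)/(a + b) = 1.119/2.292 = 0.4884, so ω = 2 arcsin(0.4884) ≈ 58.5°.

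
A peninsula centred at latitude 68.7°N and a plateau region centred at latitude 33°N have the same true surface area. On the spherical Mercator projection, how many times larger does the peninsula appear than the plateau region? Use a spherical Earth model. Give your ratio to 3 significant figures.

On Mercator, area is exaggerated by sec²φ = 1/cos²φ.
At 68.7°: sec²(68.7°) = 1/0.3633² = 7.579.
At 33°: sec²(33°) = 1/0.8387² = 1.422.
Ratio = 7.579/1.422 = cos²(33°)/cos²(68.7°) ≈ 5.33.

5.33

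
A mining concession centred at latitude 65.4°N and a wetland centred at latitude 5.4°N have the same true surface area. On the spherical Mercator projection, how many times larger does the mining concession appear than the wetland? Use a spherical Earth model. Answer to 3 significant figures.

5.72

On Mercator, area is exaggerated by sec²φ = 1/cos²φ.
At 65.4°: sec²(65.4°) = 1/0.4163² = 5.771.
At 5.4°: sec²(5.4°) = 1/0.9956² = 1.009.
Ratio = 5.771/1.009 = cos²(5.4°)/cos²(65.4°) ≈ 5.72.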